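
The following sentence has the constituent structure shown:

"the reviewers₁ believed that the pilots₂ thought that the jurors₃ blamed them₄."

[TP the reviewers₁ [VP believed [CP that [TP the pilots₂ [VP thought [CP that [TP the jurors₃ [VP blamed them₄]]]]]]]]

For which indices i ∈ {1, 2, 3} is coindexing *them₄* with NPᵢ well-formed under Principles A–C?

*them* is a pronoun, so Principle B applies: it must be free in its binding domain.
Binding domain of *them₄*: the embedded TP, whose subject is the jurors₃.
*the reviewers₁* c-commands the pronoun but from outside its binding domain, and is not c-commanded by it → coindexation permitted.
*the pilots₂* c-commands the pronoun but from outside its binding domain, and is not c-commanded by it → coindexation permitted.
*the jurors₃* c-commands the pronoun within its binding domain → coindexation would violate Principle B.

{1, 2}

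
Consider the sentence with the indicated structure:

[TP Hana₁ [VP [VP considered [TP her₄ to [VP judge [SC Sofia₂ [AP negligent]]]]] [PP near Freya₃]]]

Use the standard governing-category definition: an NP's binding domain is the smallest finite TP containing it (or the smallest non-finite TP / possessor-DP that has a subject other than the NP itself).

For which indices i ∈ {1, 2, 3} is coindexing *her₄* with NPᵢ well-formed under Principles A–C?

{3}

*her* is a pronoun, so Principle B applies: it must be free in its binding domain.
Binding domain of *her₄*: the matrix TP, whose subject is Hana₁.
*Hana₁* c-commands the pronoun within its binding domain → coindexation would violate Principle B.
*Sofia₂*: the pronoun c-commands this R-expression → coindexation would violate Principle C on *Sofia₂*.
*Freya₃* and the pronoun do not c-command one another → neither Principle B nor Principle C is at stake; coindexation permitted.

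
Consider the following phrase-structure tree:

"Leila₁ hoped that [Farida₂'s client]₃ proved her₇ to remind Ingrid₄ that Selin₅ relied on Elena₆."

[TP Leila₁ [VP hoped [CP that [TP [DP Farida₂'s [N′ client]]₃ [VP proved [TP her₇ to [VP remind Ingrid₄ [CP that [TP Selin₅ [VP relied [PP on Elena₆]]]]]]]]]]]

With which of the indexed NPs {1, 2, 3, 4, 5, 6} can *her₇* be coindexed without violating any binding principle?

*her* is a pronoun, so Principle B applies: it must be free in its binding domain.
Binding domain of *her₇*: the embedded TP, whose subject is [Farida₂'s client]₃.
*Leila₁* c-commands the pronoun but from outside its binding domain, and is not c-commanded by it → coindexation permitted.
*Farida₂* and the pronoun do not c-command one another → neither Principle B nor Principle C is at stake; coindexation permitted.
*[Farida₂'s client]₃* c-commands the pronoun within its binding domain → coindexation would violate Principle B.
*Ingrid₄*: the pronoun c-commands this R-expression → coindexation would violate Principle C on *Ingrid₄*.
*Selin₅*: the pronoun c-commands this R-expression → coindexation would violate Principle C on *Selin₅*.
*Elena₆*: the pronoun c-commands this R-expression → coindexation would violate Principle C on *Elena₆*.

{1, 2}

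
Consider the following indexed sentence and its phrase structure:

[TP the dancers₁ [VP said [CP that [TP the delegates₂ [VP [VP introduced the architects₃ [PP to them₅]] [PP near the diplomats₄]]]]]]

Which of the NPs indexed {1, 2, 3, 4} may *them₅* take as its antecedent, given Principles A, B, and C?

*them* is a pronoun, so Principle B applies: it must be free in its binding domain.
Binding domain of *them₅*: the embedded TP, whose subject is the delegates₂.
*the dancers₁* c-commands the pronoun but from outside its binding domain, and is not c-commanded by it → coindexation permitted.
*the delegates₂* c-commands the pronoun within its binding domain → coindexation would violate Principle B.
*the architects₃* c-commands the pronoun within its binding domain → coindexation would violate Principle B.
*the diplomats₄* and the pronoun do not c-command one another → neither Principle B nor Principle C is at stake; coindexation permitted.

{1, 4}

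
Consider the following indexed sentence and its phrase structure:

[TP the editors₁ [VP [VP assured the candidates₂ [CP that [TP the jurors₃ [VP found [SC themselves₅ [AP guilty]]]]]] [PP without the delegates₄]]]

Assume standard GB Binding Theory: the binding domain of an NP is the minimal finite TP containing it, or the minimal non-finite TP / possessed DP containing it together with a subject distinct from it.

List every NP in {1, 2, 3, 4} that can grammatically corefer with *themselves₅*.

*themselves* is an anaphor, so Principle A applies: it must be bound in its binding domain.
Binding domain of *themselves₅*: the embedded TP, whose subject is the jurors₃.
*the editors₁* c-commands the anaphor but is outside its binding domain → cannot satisfy Principle A.
*the candidates₂* c-commands the anaphor but is outside its binding domain → cannot satisfy Principle A.
*the jurors₃* c-commands the anaphor within its binding domain → licit binder.
*the delegates₄* does not c-command the anaphor → cannot bind it.

{3}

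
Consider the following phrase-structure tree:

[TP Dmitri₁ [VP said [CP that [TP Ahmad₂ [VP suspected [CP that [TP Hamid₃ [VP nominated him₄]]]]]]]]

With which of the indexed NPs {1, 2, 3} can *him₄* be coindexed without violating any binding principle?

*him* is a pronoun, so Principle B applies: it must be free in its binding domain.
Binding domain of *him₄*: the embedded TP, whose subject is Hamid₃.
*Dmitri₁* c-commands the pronoun but from outside its binding domain, and is not c-commanded by it → coindexation permitted.
*Ahmad₂* c-commands the pronoun but from outside its binding domain, and is not c-commanded by it → coindexation permitted.
*Hamid₃* c-commands the pronoun within its binding domain → coindexation would violate Principle B.

{1, 2}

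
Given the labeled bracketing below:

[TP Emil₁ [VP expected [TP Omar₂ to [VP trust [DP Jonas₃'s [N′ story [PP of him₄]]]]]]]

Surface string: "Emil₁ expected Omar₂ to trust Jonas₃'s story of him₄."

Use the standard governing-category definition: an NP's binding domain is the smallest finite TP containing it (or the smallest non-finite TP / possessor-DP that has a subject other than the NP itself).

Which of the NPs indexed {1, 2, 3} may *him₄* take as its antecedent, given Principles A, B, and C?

*him* is a pronoun, so Principle B applies: it must be free in its binding domain.
Binding domain of *him₄*: the possessed DP, whose subject is Jonas₃.
*Emil₁* c-commands the pronoun but from outside its binding domain, and is not c-commanded by it → coindexation permitted.
*Omar₂* c-commands the pronoun but from outside its binding domain, and is not c-commanded by it → coindexation permitted.
*Jonas₃* c-commands the pronoun within its binding domain → coindexation would violate Principle B.

{1, 2}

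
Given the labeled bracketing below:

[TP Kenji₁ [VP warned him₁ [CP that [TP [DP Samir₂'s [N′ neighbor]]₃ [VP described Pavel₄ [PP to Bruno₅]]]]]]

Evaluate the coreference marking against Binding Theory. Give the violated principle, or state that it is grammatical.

Principle B

The two coindexed NPs are *Kenji₁* and *him₁*.
*him₁* is a pronoun. Its binding domain is the matrix TP, whose subject is Kenji₁.
*Kenji₁* c-commands it within that domain and carries the same index.
The pronoun is locally bound → Principle B violation.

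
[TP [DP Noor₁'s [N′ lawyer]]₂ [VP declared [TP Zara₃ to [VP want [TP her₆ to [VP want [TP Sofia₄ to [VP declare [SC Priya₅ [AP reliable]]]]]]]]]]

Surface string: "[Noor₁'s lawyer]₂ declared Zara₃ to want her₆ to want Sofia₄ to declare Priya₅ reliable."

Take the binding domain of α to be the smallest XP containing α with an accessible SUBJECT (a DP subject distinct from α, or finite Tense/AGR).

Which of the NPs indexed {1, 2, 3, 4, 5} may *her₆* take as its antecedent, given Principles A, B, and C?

*her* is a pronoun, so Principle B applies: it must be free in its binding domain.
Binding domain of *her₆*: the embedded TP, whose subject is Zara₃.
*Noor₁* and the pronoun do not c-command one another → neither Principle B nor Principle C is at stake; coindexation permitted.
*[Noor₁'s lawyer]₂* c-commands the pronoun but from outside its binding domain, and is not c-commanded by it → coindexation permitted.
*Zara₃* c-commands the pronoun within its binding domain → coindexation would violate Principle B.
*Sofia₄*: the pronoun c-commands this R-expression → coindexation would violate Principle C on *Sofia₄*.
*Priya₅*: the pronoun c-commands this R-expression → coindexation would violate Principle C on *Priya₅*.

{1, 2}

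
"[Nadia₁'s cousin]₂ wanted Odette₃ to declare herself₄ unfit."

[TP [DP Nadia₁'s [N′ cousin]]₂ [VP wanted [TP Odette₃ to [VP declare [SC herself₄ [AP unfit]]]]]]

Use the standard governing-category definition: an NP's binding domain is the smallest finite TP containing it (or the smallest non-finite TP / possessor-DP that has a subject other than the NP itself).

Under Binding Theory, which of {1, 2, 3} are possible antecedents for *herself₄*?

{3}

*herself* is an anaphor, so Principle A applies: it must be bound in its binding domain.
Binding domain of *herself₄*: the embedded TP, whose subject is Odette₃.
*Nadia₁* does not c-command the anaphor → cannot bind it.
*[Nadia₁'s cousin]₂* c-commands the anaphor but is outside its binding domain → cannot satisfy Principle A.
*Odette₃* c-commands the anaphor within its binding domain → licit binder.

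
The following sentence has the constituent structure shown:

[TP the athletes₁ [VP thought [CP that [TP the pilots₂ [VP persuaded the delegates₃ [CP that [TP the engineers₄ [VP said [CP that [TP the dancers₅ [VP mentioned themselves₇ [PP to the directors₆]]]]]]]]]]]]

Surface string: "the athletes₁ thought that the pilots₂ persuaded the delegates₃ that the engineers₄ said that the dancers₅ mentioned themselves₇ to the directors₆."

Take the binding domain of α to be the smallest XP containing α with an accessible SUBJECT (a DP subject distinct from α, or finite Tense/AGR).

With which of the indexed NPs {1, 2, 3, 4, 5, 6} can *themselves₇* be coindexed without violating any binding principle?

*themselves* is an anaphor, so Principle A applies: it must be bound in its binding domain.
Binding domain of *themselves₇*: the embedded TP, whose subject is the dancers₅.
*the athletes₁* c-commands the anaphor but is outside its binding domain → cannot satisfy Principle A.
*the pilots₂* c-commands the anaphor but is outside its binding domain → cannot satisfy Principle A.
*the delegates₃* c-commands the anaphor but is outside its binding domain → cannot satisfy Principle A.
*the engineers₄* c-commands the anaphor but is outside its binding domain → cannot satisfy Principle A.
*the dancers₅* c-commands the anaphor within its binding domain → licit binder.
*the directors₆* does not c-command the anaphor → cannot bind it.

{5}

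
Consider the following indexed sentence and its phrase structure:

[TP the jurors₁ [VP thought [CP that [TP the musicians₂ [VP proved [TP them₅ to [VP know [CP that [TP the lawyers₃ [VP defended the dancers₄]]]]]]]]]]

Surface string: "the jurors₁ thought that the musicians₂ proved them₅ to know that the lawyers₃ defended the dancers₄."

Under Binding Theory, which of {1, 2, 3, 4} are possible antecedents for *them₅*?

{1}

*them* is a pronoun, so Principle B applies: it must be free in its binding domain.
Binding domain of *them₅*: the embedded TP, whose subject is the musicians₂.
*the jurors₁* c-commands the pronoun but from outside its binding domain, and is not c-commanded by it → coindexation permitted.
*the musicians₂* c-commands the pronoun within its binding domain → coindexation would violate Principle B.
*the lawyers₃*: the pronoun c-commands this R-expression → coindexation would violate Principle C on *the lawyers₃*.
*the dancers₄*: the pronoun c-commands this R-expression → coindexation would violate Principle C on *the dancers₄*.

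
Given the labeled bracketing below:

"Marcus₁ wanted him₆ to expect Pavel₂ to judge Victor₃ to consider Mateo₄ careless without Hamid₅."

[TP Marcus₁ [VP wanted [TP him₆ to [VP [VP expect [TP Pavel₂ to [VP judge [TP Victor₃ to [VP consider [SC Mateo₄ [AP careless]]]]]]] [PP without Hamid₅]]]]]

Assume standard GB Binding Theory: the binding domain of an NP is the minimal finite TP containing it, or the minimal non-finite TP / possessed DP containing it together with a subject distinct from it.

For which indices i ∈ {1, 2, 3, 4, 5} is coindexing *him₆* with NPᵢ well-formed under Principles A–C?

*him* is a pronoun, so Principle B applies: it must be free in its binding domain.
Binding domain of *him₆*: the matrix TP, whose subject is Marcus₁.
*Marcus₁* c-commands the pronoun within its binding domain → coindexation would violate Principle B.
*Pavel₂*: the pronoun c-commands this R-expression → coindexation would violate Principle C on *Pavel₂*.
*Victor₃*: the pronoun c-commands this R-expression → coindexation would violate Principle C on *Victor₃*.
*Mateo₄*: the pronoun c-commands this R-expression → coindexation would violate Principle C on *Mateo₄*.
*Hamid₅*: the pronoun c-commands this R-expression → coindexation would violate Principle C on *Hamid₅*.

none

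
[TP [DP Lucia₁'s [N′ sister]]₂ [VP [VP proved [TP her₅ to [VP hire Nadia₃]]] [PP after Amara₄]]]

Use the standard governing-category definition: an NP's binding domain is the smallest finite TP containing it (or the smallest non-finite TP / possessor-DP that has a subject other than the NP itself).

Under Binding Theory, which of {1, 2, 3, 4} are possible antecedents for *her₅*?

{1, 4}

*her* is a pronoun, so Principle B applies: it must be free in its binding domain.
Binding domain of *her₅*: the matrix TP, whose subject is [Lucia₁'s sister]₂.
*Lucia₁* and the pronoun do not c-command one another → neither Principle B nor Principle C is at stake; coindexation permitted.
*[Lucia₁'s sister]₂* c-commands the pronoun within its binding domain → coindexation would violate Principle B.
*Nadia₃*: the pronoun c-commands this R-expression → coindexation would violate Principle C on *Nadia₃*.
*Amara₄* and the pronoun do not c-command one another → neither Principle B nor Principle C is at stake; coindexation permitted.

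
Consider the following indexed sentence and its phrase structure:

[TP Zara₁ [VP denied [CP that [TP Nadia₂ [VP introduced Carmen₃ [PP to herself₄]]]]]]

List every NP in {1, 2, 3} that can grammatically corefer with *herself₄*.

*herself* is an anaphor, so Principle A applies: it must be bound in its binding domain.
Binding domain of *herself₄*: the embedded TP, whose subject is Nadia₂.
*Zara₁* c-commands the anaphor but is outside its binding domain → cannot satisfy Principle A.
*Nadia₂* c-commands the anaphor within its binding domain → licit binder.
*Carmen₃* c-commands the anaphor within its binding domain → licit binder.

{2, 3}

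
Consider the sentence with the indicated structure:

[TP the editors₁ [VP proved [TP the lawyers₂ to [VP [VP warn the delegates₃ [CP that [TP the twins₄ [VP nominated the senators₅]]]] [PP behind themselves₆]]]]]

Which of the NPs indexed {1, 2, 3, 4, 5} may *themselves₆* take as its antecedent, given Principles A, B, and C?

{2}

*themselves* is an anaphor, so Principle A applies: it must be bound in its binding domain.
Binding domain of *themselves₆*: the embedded TP, whose subject is the lawyers₂.
*the editors₁* c-commands the anaphor but is outside its binding domain → cannot satisfy Principle A.
*the lawyers₂* c-commands the anaphor within its binding domain → licit binder.
*the delegates₃* does not c-command the anaphor → cannot bind it.
*the twins₄* does not c-command the anaphor → cannot bind it.
*the senators₅* does not c-command the anaphor → cannot bind it.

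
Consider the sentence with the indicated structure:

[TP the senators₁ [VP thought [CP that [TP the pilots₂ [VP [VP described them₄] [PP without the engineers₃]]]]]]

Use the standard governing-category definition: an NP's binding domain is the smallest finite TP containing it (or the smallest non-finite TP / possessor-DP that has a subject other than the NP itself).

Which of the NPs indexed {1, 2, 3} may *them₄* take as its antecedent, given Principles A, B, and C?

{1, 3}

*them* is a pronoun, so Principle B applies: it must be free in its binding domain.
Binding domain of *them₄*: the embedded TP, whose subject is the pilots₂.
*the senators₁* c-commands the pronoun but from outside its binding domain, and is not c-commanded by it → coindexation permitted.
*the pilots₂* c-commands the pronoun within its binding domain → coindexation would violate Principle B.
*the engineers₃* and the pronoun do not c-command one another → neither Principle B nor Principle C is at stake; coindexation permitted.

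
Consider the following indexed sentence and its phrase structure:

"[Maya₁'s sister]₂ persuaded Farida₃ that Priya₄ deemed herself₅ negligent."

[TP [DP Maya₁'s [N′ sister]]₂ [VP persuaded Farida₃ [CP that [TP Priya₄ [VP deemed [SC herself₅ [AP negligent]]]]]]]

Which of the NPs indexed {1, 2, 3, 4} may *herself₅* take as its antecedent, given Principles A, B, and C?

{4}

*herself* is an anaphor, so Principle A applies: it must be bound in its binding domain.
Binding domain of *herself₅*: the embedded TP, whose subject is Priya₄.
*Maya₁* does not c-command the anaphor → cannot bind it.
*[Maya₁'s sister]₂* c-commands the anaphor but is outside its binding domain → cannot satisfy Principle A.
*Farida₃* c-commands the anaphor but is outside its binding domain → cannot satisfy Principle A.
*Priya₄* c-commands the anaphor within its binding domain → licit binder.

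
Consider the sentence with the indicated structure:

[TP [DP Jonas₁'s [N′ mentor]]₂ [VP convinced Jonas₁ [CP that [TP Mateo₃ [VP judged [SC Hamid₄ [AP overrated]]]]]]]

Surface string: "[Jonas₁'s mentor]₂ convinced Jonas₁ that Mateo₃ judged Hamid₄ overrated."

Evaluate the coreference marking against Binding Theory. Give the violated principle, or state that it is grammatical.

The two coindexed NPs are *Jonas₁* and *Jonas₁*.
*Jonas₁* is an R-expression; no coindexed NP c-commands it, so Principle C holds.
*Jonas₁* is an R-expression; *Jonas₁* does not c-command it, and no other NP shares its index, so Principle C is satisfied.
All principles are respected.

grammatical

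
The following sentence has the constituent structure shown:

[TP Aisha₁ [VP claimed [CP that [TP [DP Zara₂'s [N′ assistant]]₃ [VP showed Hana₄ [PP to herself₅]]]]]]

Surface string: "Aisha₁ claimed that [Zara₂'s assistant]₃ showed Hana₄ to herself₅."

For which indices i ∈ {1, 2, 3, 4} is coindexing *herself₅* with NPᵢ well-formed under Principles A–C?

*herself* is an anaphor, so Principle A applies: it must be bound in its binding domain.
Binding domain of *herself₅*: the embedded TP, whose subject is [Zara₂'s assistant]₃.
*Aisha₁* c-commands the anaphor but is outside its binding domain → cannot satisfy Principle A.
*Zara₂* does not c-command the anaphor → cannot bind it.
*[Zara₂'s assistant]₃* c-commands the anaphor within its binding domain → licit binder.
*Hana₄* c-commands the anaphor within its binding domain → licit binder.

{3, 4}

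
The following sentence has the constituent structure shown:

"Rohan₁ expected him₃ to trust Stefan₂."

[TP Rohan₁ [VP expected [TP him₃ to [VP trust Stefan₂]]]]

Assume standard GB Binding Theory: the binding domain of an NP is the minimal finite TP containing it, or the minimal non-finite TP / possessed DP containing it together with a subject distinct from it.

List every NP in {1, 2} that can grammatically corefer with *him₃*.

none

*him* is a pronoun, so Principle B applies: it must be free in its binding domain.
Binding domain of *him₃*: the matrix TP, whose subject is Rohan₁.
*Rohan₁* c-commands the pronoun within its binding domain → coindexation would violate Principle B.
*Stefan₂*: the pronoun c-commands this R-expression → coindexation would violate Principle C on *Stefan₂*.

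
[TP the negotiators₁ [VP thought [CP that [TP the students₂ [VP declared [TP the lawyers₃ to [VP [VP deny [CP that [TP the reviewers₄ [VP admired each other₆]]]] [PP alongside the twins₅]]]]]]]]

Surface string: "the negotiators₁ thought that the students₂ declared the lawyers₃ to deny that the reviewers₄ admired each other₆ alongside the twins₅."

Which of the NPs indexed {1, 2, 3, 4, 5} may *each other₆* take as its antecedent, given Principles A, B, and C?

{4}

*each other* is an anaphor, so Principle A applies: it must be bound in its binding domain.
Binding domain of *each other₆*: the embedded TP, whose subject is the reviewers₄.
*the negotiators₁* c-commands the anaphor but is outside its binding domain → cannot satisfy Principle A.
*the students₂* c-commands the anaphor but is outside its binding domain → cannot satisfy Principle A.
*the lawyers₃* c-commands the anaphor but is outside its binding domain → cannot satisfy Principle A.
*the reviewers₄* c-commands the anaphor within its binding domain → licit binder.
*the twins₅* does not c-command the anaphor → cannot bind it.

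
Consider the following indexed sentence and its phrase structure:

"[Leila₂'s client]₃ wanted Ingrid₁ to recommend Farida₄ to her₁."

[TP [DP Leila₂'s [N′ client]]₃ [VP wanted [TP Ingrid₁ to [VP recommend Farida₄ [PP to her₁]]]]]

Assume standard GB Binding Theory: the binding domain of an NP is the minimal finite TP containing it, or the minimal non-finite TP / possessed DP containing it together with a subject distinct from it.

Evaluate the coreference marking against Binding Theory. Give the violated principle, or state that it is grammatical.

The two coindexed NPs are *Ingrid₁* and *her₁*.
*her₁* is a pronoun. Its binding domain is the embedded TP, whose subject is Ingrid₁.
*Ingrid₁* c-commands it within that domain and carries the same index.
The pronoun is locally bound → Principle B violation.

Principle B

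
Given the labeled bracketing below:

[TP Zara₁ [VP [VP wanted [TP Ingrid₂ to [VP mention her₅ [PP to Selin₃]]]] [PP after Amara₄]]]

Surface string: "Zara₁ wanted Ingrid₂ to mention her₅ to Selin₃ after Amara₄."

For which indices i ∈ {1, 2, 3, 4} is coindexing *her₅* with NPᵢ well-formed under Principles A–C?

*her* is a pronoun, so Principle B applies: it must be free in its binding domain.
Binding domain of *her₅*: the embedded TP, whose subject is Ingrid₂.
*Zara₁* c-commands the pronoun but from outside its binding domain, and is not c-commanded by it → coindexation permitted.
*Ingrid₂* c-commands the pronoun within its binding domain → coindexation would violate Principle B.
*Selin₃*: the pronoun c-commands this R-expression → coindexation would violate Principle C on *Selin₃*.
*Amara₄* and the pronoun do not c-command one another → neither Principle B nor Principle C is at stake; coindexation permitted.

{1, 4}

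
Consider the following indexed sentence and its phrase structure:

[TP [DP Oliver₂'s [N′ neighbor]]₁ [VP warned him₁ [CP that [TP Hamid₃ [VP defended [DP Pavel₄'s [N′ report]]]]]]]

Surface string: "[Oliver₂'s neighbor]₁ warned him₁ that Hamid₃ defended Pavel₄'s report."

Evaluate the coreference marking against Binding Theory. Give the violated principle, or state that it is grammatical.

Principle B

The two coindexed NPs are *[Oliver₂'s neighbor]₁* and *him₁*.
*him₁* is a pronoun. Its binding domain is the matrix TP, whose subject is [Oliver₂'s neighbor]₁.
*[Oliver₂'s neighbor]₁* c-commands it within that domain and carries the same index.
The pronoun is locally bound → Principle B violation.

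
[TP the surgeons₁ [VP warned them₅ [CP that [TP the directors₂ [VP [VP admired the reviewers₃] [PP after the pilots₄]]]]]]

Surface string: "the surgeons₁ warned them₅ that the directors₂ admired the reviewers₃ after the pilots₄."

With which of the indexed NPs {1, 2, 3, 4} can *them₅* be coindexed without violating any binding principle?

none

*them* is a pronoun, so Principle B applies: it must be free in its binding domain.
Binding domain of *them₅*: the matrix TP, whose subject is the surgeons₁.
*the surgeons₁* c-commands the pronoun within its binding domain → coindexation would violate Principle B.
*the directors₂*: the pronoun c-commands this R-expression → coindexation would violate Principle C on *the directors₂*.
*the reviewers₃*: the pronoun c-commands this R-expression → coindexation would violate Principle C on *the reviewers₃*.
*the pilots₄*: the pronoun c-commands this R-expression → coindexation would violate Principle C on *the pilots₄*.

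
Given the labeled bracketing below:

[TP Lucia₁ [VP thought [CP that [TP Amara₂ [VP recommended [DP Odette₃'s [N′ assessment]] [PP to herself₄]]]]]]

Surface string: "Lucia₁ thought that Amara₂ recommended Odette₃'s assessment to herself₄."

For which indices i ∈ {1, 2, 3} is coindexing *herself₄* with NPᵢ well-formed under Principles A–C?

{2}

*herself* is an anaphor, so Principle A applies: it must be bound in its binding domain.
Binding domain of *herself₄*: the embedded TP, whose subject is Amara₂.
*Lucia₁* c-commands the anaphor but is outside its binding domain → cannot satisfy Principle A.
*Amara₂* c-commands the anaphor within its binding domain → licit binder.
*Odette₃* does not c-command the anaphor → cannot bind it.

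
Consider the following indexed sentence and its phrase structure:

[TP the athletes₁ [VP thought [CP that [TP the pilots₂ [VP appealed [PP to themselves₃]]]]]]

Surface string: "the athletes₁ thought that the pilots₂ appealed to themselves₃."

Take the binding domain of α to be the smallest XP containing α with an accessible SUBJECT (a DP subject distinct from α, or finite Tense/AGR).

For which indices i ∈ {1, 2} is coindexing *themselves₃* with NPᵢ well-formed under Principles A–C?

{2}

*themselves* is an anaphor, so Principle A applies: it must be bound in its binding domain.
Binding domain of *themselves₃*: the embedded TP, whose subject is the pilots₂.
*the athletes₁* c-commands the anaphor but is outside its binding domain → cannot satisfy Principle A.
*the pilots₂* c-commands the anaphor within its binding domain → licit binder.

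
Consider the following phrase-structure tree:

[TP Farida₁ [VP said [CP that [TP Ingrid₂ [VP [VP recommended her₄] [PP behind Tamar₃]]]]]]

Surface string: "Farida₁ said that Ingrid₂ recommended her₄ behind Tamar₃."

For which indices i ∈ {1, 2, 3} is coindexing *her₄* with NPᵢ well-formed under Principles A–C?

*her* is a pronoun, so Principle B applies: it must be free in its binding domain.
Binding domain of *her₄*: the embedded TP, whose subject is Ingrid₂.
*Farida₁* c-commands the pronoun but from outside its binding domain, and is not c-commanded by it → coindexation permitted.
*Ingrid₂* c-commands the pronoun within its binding domain → coindexation would violate Principle B.
*Tamar₃* and the pronoun do not c-command one another → neither Principle B nor Principle C is at stake; coindexation permitted.

{1, 3}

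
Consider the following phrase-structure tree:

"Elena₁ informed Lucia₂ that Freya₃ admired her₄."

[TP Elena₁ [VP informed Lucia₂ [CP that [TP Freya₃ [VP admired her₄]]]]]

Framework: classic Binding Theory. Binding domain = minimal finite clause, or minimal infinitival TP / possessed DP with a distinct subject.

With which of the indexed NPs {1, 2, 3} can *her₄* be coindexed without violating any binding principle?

*her* is a pronoun, so Principle B applies: it must be free in its binding domain.
Binding domain of *her₄*: the embedded TP, whose subject is Freya₃.
*Elena₁* c-commands the pronoun but from outside its binding domain, and is not c-commanded by it → coindexation permitted.
*Lucia₂* c-commands the pronoun but from outside its binding domain, and is not c-commanded by it → coindexation permitted.
*Freya₃* c-commands the pronoun within its binding domain → coindexation would violate Principle B.

{1, 2}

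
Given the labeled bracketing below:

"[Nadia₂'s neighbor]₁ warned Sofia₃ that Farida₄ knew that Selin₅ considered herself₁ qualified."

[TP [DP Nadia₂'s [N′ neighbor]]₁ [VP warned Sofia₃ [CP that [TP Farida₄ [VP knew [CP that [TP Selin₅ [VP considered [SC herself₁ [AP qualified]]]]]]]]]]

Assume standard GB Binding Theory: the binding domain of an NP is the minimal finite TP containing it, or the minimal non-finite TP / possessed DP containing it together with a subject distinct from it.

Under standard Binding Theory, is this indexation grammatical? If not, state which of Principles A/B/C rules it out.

The two coindexed NPs are *[Nadia₂'s neighbor]₁* and *herself₁*.
*herself₁* is an anaphor. Principle A requires it to be bound within its binding domain — the embedded TP, whose subject is Selin₅.
Within that domain it is c-commanded by *Selin₅*, which does not share its index.
*[Nadia₂'s neighbor]₁* does c-command the anaphor, but from outside its binding domain.
The anaphor is unbound in its domain → Principle A violation.

Principle A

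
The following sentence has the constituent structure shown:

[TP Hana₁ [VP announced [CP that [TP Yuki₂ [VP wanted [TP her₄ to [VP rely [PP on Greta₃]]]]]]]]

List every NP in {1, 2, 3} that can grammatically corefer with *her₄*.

{1}

*her* is a pronoun, so Principle B applies: it must be free in its binding domain.
Binding domain of *her₄*: the embedded TP, whose subject is Yuki₂.
*Hana₁* c-commands the pronoun but from outside its binding domain, and is not c-commanded by it → coindexation permitted.
*Yuki₂* c-commands the pronoun within its binding domain → coindexation would violate Principle B.
*Greta₃*: the pronoun c-commands this R-expression → coindexation would violate Principle C on *Greta₃*.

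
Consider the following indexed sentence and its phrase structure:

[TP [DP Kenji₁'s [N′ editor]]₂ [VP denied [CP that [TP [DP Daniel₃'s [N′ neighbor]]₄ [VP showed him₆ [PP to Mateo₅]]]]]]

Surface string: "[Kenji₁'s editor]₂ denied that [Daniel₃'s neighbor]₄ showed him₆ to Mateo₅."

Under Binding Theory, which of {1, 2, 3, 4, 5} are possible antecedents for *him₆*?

*him* is a pronoun, so Principle B applies: it must be free in its binding domain.
Binding domain of *him₆*: the embedded TP, whose subject is [Daniel₃'s neighbor]₄.
*Kenji₁* and the pronoun do not c-command one another → neither Principle B nor Principle C is at stake; coindexation permitted.
*[Kenji₁'s editor]₂* c-commands the pronoun but from outside its binding domain, and is not c-commanded by it → coindexation permitted.
*Daniel₃* and the pronoun do not c-command one another → neither Principle B nor Principle C is at stake; coindexation permitted.
*[Daniel₃'s neighbor]₄* c-commands the pronoun within its binding domain → coindexation would violate Principle B.
*Mateo₅*: the pronoun c-commands this R-expression → coindexation would violate Principle C on *Mateo₅*.

{1, 2, 3}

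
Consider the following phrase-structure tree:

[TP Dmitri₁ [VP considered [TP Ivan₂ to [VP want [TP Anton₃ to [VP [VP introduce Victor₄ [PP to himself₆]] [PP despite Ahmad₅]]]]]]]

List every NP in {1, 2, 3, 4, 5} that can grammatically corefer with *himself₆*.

{3, 4}

*himself* is an anaphor, so Principle A applies: it must be bound in its binding domain.
Binding domain of *himself₆*: the embedded TP, whose subject is Anton₃.
*Dmitri₁* c-commands the anaphor but is outside its binding domain → cannot satisfy Principle A.
*Ivan₂* c-commands the anaphor but is outside its binding domain → cannot satisfy Principle A.
*Anton₃* c-commands the anaphor within its binding domain → licit binder.
*Victor₄* c-commands the anaphor within its binding domain → licit binder.
*Ahmad₅* does not c-command the anaphor → cannot bind it.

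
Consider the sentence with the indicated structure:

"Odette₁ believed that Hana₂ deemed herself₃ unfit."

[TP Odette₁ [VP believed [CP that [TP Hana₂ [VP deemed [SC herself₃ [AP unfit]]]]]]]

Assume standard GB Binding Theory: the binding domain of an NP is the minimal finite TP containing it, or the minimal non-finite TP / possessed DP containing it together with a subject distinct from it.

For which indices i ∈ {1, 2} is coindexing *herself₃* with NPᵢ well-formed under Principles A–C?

{2}

*herself* is an anaphor, so Principle A applies: it must be bound in its binding domain.
Binding domain of *herself₃*: the embedded TP, whose subject is Hana₂.
*Odette₁* c-commands the anaphor but is outside its binding domain → cannot satisfy Principle A.
*Hana₂* c-commands the anaphor within its binding domain → licit binder.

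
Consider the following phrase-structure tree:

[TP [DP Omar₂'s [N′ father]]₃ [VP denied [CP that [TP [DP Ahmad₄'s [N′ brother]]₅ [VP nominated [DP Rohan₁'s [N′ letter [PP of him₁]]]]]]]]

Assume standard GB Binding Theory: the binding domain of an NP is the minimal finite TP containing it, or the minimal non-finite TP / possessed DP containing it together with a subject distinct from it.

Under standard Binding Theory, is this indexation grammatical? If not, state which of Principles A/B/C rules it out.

Principle B

The two coindexed NPs are *Rohan₁* and *him₁*.
*him₁* is a pronoun. Its binding domain is the possessed DP, whose subject is Rohan₁.
*Rohan₁* c-commands it within that domain and carries the same index.
The pronoun is locally bound → Principle B violation.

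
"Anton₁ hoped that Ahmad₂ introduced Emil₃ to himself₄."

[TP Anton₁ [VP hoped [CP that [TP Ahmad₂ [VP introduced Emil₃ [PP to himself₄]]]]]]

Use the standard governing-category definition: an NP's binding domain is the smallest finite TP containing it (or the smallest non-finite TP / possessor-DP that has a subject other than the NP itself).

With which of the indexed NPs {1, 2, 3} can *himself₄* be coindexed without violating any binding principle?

*himself* is an anaphor, so Principle A applies: it must be bound in its binding domain.
Binding domain of *himself₄*: the embedded TP, whose subject is Ahmad₂.
*Anton₁* c-commands the anaphor but is outside its binding domain → cannot satisfy Principle A.
*Ahmad₂* c-commands the anaphor within its binding domain → licit binder.
*Emil₃* c-commands the anaphor within its binding domain → licit binder.

{2, 3}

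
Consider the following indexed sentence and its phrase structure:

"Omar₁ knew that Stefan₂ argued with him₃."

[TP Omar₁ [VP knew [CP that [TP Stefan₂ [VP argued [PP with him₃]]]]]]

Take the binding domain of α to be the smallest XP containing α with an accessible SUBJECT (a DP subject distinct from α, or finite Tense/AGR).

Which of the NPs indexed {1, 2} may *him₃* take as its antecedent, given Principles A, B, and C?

*him* is a pronoun, so Principle B applies: it must be free in its binding domain.
Binding domain of *him₃*: the embedded TP, whose subject is Stefan₂.
*Omar₁* c-commands the pronoun but from outside its binding domain, and is not c-commanded by it → coindexation permitted.
*Stefan₂* c-commands the pronoun within its binding domain → coindexation would violate Principle B.

{1}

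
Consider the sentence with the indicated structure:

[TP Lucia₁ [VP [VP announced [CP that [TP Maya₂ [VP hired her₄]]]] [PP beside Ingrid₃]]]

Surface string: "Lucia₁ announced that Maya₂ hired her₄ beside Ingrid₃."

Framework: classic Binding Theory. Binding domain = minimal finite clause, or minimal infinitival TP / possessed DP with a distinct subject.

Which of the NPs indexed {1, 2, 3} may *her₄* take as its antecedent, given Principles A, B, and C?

{1, 3}

*her* is a pronoun, so Principle B applies: it must be free in its binding domain.
Binding domain of *her₄*: the embedded TP, whose subject is Maya₂.
*Lucia₁* c-commands the pronoun but from outside its binding domain, and is not c-commanded by it → coindexation permitted.
*Maya₂* c-commands the pronoun within its binding domain → coindexation would violate Principle B.
*Ingrid₃* and the pronoun do not c-command one another → neither Principle B nor Principle C is at stake; coindexation permitted.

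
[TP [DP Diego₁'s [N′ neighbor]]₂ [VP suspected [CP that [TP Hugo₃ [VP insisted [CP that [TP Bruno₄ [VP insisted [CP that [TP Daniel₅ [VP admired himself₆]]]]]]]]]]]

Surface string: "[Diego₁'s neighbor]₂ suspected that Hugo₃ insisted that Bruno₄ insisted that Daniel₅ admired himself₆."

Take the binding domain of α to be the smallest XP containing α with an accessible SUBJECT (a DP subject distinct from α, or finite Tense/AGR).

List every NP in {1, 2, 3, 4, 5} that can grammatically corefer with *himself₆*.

*himself* is an anaphor, so Principle A applies: it must be bound in its binding domain.
Binding domain of *himself₆*: the embedded TP, whose subject is Daniel₅.
*Diego₁* does not c-command the anaphor → cannot bind it.
*[Diego₁'s neighbor]₂* c-commands the anaphor but is outside its binding domain → cannot satisfy Principle A.
*Hugo₃* c-commands the anaphor but is outside its binding domain → cannot satisfy Principle A.
*Bruno₄* c-commands the anaphor but is outside its binding domain → cannot satisfy Principle A.
*Daniel₅* c-commands the anaphor within its binding domain → licit binder.

{5}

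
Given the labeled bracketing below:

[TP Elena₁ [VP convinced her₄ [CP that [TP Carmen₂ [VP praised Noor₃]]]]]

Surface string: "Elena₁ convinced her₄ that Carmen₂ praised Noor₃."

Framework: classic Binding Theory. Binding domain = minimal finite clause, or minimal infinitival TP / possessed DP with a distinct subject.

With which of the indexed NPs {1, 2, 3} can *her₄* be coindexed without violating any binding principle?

none

*her* is a pronoun, so Principle B applies: it must be free in its binding domain.
Binding domain of *her₄*: the matrix TP, whose subject is Elena₁.
*Elena₁* c-commands the pronoun within its binding domain → coindexation would violate Principle B.
*Carmen₂*: the pronoun c-commands this R-expression → coindexation would violate Principle C on *Carmen₂*.
*Noor₃*: the pronoun c-commands this R-expression → coindexation would violate Principle C on *Noor₃*.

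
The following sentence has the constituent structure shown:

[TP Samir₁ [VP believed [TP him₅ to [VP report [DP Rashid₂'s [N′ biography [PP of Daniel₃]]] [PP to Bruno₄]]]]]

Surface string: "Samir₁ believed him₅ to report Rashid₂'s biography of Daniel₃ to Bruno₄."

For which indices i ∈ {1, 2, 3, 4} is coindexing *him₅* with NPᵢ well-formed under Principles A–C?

none

*him* is a pronoun, so Principle B applies: it must be free in its binding domain.
Binding domain of *him₅*: the matrix TP, whose subject is Samir₁.
*Samir₁* c-commands the pronoun within its binding domain → coindexation would violate Principle B.
*Rashid₂*: the pronoun c-commands this R-expression → coindexation would violate Principle C on *Rashid₂*.
*Daniel₃*: the pronoun c-commands this R-expression → coindexation would violate Principle C on *Daniel₃*.
*Bruno₄*: the pronoun c-commands this R-expression → coindexation would violate Principle C on *Bruno₄*.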